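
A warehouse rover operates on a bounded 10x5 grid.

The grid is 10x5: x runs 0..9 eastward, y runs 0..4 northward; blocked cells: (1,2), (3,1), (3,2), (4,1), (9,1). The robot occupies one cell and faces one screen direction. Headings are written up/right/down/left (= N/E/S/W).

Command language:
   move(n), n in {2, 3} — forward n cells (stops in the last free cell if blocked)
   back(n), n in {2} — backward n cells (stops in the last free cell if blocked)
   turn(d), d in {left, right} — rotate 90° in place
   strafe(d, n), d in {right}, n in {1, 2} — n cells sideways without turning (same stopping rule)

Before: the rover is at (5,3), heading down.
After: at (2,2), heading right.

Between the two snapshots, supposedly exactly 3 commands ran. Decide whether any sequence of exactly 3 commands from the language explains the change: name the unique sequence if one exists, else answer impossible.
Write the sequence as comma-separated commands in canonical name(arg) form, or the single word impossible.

checked all 3-command options: none fits.

impossible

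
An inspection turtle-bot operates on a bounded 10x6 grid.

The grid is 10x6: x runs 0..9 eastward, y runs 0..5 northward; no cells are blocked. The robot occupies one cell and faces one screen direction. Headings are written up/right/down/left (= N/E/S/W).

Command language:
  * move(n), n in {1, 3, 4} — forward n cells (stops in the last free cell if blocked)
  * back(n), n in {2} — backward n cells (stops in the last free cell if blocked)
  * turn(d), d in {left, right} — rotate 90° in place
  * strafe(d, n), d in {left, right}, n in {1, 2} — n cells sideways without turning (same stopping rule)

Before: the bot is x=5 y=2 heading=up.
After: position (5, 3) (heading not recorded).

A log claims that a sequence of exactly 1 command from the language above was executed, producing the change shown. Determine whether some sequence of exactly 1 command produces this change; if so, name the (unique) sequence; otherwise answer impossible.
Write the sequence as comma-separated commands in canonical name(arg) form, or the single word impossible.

move(1)

initial: x=5 y=2 heading=up
t=1 move(1) ⇒ x=5 y=3 heading=up
uniquely the one of 10 1-step routes that fits.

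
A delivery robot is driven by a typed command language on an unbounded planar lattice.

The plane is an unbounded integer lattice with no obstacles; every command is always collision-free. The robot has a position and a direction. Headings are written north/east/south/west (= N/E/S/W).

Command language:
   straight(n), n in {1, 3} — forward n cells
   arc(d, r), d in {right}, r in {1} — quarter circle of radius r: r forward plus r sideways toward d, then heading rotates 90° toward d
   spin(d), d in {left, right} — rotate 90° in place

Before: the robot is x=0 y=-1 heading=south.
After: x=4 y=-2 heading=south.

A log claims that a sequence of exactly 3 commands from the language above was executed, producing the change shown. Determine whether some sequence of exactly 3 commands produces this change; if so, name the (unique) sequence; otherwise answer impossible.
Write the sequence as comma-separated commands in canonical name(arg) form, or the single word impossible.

key: running arc(right, 1) before spin(left) would end elsewhere — order is forced
start: x=0 y=-1 heading=south
step 1 (spin(left)): x=0 y=-1 heading=east
step 2 (straight(3)): x=3 y=-1 heading=east
step 3 (arc(right, 1)): x=4 y=-2 heading=south
no other 3-command option fits: unique.

spin(left), straight(3), arc(right, 1)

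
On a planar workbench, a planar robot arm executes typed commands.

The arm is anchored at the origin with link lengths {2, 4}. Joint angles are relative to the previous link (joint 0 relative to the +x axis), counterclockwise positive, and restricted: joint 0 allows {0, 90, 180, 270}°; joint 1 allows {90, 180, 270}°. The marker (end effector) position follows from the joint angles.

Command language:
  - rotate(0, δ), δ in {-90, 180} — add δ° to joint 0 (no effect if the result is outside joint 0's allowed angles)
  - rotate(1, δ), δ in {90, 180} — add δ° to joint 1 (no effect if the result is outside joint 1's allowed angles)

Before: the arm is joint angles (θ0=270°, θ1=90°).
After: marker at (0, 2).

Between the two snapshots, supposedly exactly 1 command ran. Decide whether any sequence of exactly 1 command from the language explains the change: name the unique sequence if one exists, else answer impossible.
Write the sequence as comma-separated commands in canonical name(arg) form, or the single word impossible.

start: joint angles (θ0=270°, θ1=90°)
step 1 (rotate(1, 90)): joint angles (θ0=270°, θ1=180°)
no rival 1-sequence matches.

rotate(1, 90)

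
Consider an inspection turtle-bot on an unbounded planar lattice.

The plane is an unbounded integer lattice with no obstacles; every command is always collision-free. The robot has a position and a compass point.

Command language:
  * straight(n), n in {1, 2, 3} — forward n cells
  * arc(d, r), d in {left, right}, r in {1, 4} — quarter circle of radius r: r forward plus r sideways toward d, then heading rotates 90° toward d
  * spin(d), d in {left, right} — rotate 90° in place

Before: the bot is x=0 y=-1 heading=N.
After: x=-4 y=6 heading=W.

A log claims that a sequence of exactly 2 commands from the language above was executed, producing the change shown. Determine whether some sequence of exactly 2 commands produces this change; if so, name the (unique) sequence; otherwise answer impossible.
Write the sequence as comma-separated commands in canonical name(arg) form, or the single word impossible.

straight(3), arc(left, 4)

key: cell and facing (now W) both changed — the 2 commands mix motion and turning
start: x=0 y=-1 heading=N
step 1 (straight(3)): x=0 y=2 heading=N
step 2 (arc(left, 4)): x=-4 y=6 heading=W
no rival 2-sequence matches.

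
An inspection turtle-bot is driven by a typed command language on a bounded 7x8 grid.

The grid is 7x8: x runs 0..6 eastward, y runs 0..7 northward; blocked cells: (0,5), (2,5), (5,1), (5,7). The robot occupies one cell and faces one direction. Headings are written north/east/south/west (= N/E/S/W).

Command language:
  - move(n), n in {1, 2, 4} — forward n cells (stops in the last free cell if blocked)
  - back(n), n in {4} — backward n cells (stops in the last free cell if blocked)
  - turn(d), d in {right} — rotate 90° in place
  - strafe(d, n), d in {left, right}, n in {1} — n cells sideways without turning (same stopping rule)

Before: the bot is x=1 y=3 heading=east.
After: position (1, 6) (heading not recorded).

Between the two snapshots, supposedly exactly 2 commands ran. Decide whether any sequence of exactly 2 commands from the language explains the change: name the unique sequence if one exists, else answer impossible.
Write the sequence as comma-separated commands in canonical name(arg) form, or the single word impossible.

impossible

all 49 sequences checked — none match.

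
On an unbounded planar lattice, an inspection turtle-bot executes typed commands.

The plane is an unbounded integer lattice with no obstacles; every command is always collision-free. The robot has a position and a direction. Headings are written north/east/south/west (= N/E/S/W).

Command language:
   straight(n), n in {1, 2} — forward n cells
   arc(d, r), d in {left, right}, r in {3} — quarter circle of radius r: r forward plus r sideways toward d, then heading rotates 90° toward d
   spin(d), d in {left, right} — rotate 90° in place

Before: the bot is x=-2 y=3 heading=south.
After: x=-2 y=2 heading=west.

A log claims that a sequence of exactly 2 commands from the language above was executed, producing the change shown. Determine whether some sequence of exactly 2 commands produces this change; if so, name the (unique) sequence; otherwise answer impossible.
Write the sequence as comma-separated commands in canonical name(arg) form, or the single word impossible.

straight(1), spin(right)

key: position moved to (-2,2) AND the heading swung to W — translation plus rotation needed
from: x=-2 y=3 heading=south
t=1 straight(1) ⇒ x=-2 y=2 heading=south
t=2 spin(right) ⇒ x=-2 y=2 heading=west
all 36 alternatives checked — unique.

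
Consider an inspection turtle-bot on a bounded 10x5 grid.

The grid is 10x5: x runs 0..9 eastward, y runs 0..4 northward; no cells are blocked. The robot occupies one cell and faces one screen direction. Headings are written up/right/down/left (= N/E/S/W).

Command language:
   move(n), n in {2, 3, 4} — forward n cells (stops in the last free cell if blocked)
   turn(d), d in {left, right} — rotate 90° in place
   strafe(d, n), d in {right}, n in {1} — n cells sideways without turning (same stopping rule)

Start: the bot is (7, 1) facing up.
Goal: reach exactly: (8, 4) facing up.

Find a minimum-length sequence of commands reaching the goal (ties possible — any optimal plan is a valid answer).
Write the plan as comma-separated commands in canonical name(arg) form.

move(3), strafe(right, 1)

t0: (7, 1) facing up
[1] after move(3): (7, 4) facing up
[2] after strafe(right, 1): (8, 4) facing up
no 1-step plan works, so 2 is optimal.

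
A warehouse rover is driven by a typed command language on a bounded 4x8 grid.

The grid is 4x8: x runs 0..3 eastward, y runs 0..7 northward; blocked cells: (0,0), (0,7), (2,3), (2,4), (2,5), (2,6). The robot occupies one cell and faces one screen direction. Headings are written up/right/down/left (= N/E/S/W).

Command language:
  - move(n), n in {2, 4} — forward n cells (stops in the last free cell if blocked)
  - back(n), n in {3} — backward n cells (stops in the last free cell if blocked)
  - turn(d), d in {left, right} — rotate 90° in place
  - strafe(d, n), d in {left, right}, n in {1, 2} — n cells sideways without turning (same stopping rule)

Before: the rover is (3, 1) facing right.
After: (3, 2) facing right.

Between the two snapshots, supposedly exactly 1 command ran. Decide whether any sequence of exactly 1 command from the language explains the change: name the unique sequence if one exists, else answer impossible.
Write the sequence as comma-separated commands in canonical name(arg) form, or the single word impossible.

strafe(left, 1)

key: still facing E — the one step turns nothing
t0: (3, 1) facing right
t=1 strafe(left, 1) ⇒ (3, 2) facing right
uniquely the one of 9 1-step routes that fits.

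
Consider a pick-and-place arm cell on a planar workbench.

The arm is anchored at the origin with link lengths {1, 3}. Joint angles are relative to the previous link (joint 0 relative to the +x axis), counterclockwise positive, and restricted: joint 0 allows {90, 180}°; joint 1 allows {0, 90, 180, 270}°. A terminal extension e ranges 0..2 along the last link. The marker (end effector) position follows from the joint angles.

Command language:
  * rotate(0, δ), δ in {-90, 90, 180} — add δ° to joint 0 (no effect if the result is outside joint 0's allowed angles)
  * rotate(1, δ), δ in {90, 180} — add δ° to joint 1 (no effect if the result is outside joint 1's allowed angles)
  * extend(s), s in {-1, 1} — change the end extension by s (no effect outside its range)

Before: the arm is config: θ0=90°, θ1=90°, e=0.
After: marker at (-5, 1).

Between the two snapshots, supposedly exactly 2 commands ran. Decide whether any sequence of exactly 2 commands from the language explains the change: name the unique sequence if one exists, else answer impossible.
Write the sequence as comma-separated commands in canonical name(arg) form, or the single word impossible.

extend(1), extend(1)

t0: config: θ0=90°, θ1=90°, e=0
[1] after extend(1): config: θ0=90°, θ1=90°, e=1
[2] after extend(1): config: θ0=90°, θ1=90°, e=2
uniquely the one of 49 2-step routes that fits.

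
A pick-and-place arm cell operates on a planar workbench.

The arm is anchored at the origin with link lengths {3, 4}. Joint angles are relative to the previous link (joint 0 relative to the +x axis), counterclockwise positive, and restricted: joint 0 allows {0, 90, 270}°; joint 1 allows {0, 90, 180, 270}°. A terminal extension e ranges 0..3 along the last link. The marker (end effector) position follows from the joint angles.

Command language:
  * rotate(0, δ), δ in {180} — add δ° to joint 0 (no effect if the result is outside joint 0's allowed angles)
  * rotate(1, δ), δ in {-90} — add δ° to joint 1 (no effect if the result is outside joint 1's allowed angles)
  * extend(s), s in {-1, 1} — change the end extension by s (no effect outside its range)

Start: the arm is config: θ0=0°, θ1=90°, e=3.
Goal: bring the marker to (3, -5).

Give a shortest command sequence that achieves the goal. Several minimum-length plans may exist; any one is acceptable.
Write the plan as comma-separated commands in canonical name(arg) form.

from: config: θ0=0°, θ1=90°, e=3
step 1 (rotate(1, -90)): config: θ0=0°, θ1=0°, e=3
step 2 (rotate(1, -90)): config: θ0=0°, θ1=270°, e=3
step 3 (extend(-1)): config: θ0=0°, θ1=270°, e=2
step 4 (extend(-1)): config: θ0=0°, θ1=270°, e=1
no 3-step plan works, so 4 is optimal.

rotate(1, -90), rotate(1, -90), extend(-1), extend(-1)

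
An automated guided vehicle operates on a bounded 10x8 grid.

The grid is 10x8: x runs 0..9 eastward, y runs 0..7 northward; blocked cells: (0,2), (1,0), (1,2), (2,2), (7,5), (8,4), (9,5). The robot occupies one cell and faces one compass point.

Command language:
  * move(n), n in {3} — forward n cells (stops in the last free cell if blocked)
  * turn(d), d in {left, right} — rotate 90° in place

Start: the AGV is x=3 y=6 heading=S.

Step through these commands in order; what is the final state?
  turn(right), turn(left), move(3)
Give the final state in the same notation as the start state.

x=3 y=3 heading=S

initial: x=3 y=6 heading=S
step 1 (turn(right)): x=3 y=6 heading=W
step 2 (turn(left)): x=3 y=6 heading=S
step 3 (move(3)): x=3 y=3 heading=S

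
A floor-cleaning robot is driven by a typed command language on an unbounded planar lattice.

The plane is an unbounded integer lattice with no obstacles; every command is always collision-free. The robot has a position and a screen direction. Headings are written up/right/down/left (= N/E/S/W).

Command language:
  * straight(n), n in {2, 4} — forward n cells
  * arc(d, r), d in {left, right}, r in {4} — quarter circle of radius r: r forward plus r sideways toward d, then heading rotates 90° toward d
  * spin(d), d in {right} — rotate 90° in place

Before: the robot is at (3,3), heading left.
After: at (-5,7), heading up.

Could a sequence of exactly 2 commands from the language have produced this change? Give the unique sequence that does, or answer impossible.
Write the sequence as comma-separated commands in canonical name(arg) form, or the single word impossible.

key: position moved to (-5,7) AND the heading swung to N — translation plus rotation needed
from: at (3,3), heading left
[1] after straight(4): at (-1,3), heading left
[2] after arc(right, 4): at (-5,7), heading up
uniquely the one of 25 2-step routes that fits.

straight(4), arc(right, 4)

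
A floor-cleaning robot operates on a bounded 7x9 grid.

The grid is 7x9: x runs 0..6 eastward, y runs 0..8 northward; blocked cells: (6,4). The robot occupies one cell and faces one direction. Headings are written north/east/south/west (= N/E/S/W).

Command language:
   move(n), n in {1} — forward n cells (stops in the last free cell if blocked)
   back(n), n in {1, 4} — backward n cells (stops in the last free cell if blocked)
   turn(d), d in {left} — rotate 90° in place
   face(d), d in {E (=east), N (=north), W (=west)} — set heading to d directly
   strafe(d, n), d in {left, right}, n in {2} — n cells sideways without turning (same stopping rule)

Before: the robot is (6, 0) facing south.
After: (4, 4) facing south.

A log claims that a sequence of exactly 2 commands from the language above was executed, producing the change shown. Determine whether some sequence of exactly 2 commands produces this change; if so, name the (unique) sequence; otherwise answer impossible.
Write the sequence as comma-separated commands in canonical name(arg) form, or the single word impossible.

strafe(right, 2), back(4)

key: still facing S at the end — nothing in the sequence rotates
from: (6, 0) facing south
1. strafe(right, 2) → (4, 0) facing south
2. back(4) → (4, 4) facing south
uniquely the one of 81 2-step routes that fits.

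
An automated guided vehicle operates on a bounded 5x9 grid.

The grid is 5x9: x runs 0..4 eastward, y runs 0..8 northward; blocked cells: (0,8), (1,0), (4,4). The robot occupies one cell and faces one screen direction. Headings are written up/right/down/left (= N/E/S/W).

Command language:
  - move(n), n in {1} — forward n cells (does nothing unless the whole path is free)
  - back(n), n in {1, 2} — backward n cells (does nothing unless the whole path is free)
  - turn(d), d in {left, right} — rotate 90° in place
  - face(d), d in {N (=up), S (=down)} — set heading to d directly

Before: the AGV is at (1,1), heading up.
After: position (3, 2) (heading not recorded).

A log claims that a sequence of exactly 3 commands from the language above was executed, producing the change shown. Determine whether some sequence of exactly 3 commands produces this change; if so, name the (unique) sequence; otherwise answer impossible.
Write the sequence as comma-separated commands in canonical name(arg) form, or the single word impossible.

key: running back(2) before move(1) would end elsewhere — order is forced
t0: at (1,1), heading up
1. move(1) → at (1,2), heading up
2. turn(left) → at (1,2), heading left
3. back(2) → at (3,2), heading left
no rival 3-sequence matches.

move(1), turn(left), back(2)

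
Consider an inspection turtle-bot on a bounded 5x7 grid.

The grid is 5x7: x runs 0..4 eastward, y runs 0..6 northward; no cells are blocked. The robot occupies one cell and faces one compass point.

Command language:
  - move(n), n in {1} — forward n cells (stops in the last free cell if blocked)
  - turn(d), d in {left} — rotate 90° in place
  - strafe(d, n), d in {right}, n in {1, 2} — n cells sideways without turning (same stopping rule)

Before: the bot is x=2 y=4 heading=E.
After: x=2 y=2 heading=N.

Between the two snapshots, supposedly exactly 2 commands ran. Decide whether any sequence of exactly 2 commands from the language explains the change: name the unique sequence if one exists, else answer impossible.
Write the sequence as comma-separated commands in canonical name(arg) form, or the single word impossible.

key: cell and facing (now N) both changed — the 2 commands mix motion and turning
t0: x=2 y=4 heading=E
step 1 (strafe(right, 2)): x=2 y=2 heading=E
step 2 (turn(left)): x=2 y=2 heading=N
no rival 2-sequence matches.

strafe(right, 2), turn(left)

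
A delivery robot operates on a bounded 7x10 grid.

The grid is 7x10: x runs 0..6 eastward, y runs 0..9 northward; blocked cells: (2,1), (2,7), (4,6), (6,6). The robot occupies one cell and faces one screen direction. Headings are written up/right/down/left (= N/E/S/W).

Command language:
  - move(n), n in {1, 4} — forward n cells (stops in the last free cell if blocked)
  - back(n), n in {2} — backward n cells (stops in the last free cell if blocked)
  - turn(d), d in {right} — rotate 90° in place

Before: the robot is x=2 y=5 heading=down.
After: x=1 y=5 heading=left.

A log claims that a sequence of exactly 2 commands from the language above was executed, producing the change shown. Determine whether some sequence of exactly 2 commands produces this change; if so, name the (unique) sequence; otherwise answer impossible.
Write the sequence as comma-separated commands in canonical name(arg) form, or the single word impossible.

turn(right), move(1)

key: position moved to (1,5) AND the heading swung to W — translation plus rotation needed
t0: x=2 y=5 heading=down
t=1 turn(right) ⇒ x=2 y=5 heading=left
t=2 move(1) ⇒ x=1 y=5 heading=left
all 16 alternatives checked — unique.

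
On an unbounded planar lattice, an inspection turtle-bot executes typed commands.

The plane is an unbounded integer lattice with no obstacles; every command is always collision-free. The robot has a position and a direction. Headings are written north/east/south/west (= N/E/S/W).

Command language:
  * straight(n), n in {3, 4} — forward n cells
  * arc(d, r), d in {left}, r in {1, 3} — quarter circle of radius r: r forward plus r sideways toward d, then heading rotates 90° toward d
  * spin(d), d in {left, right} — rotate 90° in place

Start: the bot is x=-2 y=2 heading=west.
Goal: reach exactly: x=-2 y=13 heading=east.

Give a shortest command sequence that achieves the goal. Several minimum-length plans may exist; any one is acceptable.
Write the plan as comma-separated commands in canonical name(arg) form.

from: x=-2 y=2 heading=west
[1] after spin(right): x=-2 y=2 heading=north
[2] after straight(3): x=-2 y=5 heading=north
[3] after straight(4): x=-2 y=9 heading=north
[4] after straight(4): x=-2 y=13 heading=north
[5] after spin(right): x=-2 y=13 heading=east
shorter routes all fall short; 5 is best.

spin(right), straight(3), straight(4), straight(4), spin(right)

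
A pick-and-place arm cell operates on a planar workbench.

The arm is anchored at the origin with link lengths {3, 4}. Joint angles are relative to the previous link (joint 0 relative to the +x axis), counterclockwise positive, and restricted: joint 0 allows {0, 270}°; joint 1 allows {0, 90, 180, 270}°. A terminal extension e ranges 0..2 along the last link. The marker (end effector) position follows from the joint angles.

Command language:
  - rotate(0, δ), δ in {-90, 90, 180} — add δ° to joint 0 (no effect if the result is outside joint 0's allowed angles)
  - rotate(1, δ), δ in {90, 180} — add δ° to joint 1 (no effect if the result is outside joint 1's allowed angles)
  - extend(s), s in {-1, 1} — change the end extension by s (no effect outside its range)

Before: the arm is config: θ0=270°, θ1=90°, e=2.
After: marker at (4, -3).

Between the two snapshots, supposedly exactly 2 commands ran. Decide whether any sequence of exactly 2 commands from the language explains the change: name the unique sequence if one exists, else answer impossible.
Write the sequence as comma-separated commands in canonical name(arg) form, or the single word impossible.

t0: config: θ0=270°, θ1=90°, e=2
t=1 extend(-1) ⇒ config: θ0=270°, θ1=90°, e=1
t=2 extend(-1) ⇒ config: θ0=270°, θ1=90°, e=0
no other 2-command option fits: unique.

extend(-1), extend(-1)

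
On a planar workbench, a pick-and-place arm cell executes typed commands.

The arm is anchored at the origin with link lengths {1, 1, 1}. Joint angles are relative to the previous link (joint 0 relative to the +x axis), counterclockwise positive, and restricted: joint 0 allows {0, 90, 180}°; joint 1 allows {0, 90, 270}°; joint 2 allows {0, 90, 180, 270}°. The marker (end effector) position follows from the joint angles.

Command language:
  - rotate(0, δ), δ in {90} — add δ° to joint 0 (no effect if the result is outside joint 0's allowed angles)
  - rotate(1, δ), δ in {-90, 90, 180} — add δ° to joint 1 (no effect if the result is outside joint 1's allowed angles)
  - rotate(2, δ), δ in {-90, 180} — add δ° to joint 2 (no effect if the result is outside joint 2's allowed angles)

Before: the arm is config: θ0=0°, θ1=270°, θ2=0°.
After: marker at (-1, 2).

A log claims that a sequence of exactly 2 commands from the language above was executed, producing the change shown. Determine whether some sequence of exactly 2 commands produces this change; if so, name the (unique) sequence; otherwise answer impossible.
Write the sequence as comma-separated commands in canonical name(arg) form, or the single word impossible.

from: config: θ0=0°, θ1=270°, θ2=0°
[1] after rotate(0, 90): config: θ0=90°, θ1=270°, θ2=0°
[2] after rotate(0, 90): config: θ0=180°, θ1=270°, θ2=0°
all 36 alternatives checked — unique.

rotate(0, 90), rotate(0, 90)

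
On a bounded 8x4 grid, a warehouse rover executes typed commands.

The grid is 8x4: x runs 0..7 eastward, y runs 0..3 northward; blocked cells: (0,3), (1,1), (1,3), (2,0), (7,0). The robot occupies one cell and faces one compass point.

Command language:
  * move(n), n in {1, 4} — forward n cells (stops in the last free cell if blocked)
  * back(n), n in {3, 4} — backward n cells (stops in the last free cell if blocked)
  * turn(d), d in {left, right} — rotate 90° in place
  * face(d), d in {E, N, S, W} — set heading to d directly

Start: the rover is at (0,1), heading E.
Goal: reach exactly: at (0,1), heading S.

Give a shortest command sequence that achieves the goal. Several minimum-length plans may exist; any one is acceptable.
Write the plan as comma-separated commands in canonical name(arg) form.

face(S)

t0: at (0,1), heading E
step 1 (face(S)): at (0,1), heading S
minimal: 1 command(s), checked below 1.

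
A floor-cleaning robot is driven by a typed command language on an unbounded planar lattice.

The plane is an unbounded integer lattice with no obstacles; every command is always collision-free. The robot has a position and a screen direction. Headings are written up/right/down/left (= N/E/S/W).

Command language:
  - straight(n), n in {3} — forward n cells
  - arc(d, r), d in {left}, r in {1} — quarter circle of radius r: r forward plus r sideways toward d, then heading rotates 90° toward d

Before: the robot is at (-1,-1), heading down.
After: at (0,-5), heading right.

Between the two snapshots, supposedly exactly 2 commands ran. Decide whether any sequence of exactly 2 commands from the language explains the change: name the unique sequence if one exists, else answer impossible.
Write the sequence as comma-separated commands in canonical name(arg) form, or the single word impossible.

key: running arc(left, 1) before straight(3) would end elsewhere — order is forced
begin: at (-1,-1), heading down
t=1 straight(3) ⇒ at (-1,-4), heading down
t=2 arc(left, 1) ⇒ at (0,-5), heading right
all 4 alternatives checked — unique.

straight(3), arc(left, 1)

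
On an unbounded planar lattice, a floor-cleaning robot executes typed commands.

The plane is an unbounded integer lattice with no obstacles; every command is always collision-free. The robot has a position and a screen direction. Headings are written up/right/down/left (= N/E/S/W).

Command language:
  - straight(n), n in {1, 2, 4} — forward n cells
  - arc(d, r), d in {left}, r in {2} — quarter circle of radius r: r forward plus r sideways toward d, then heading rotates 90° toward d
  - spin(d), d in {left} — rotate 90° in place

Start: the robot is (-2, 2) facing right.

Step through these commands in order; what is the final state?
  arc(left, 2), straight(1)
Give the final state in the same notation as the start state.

t0: (-2, 2) facing right
step 1 (arc(left, 2)): (0, 4) facing up
step 2 (straight(1)): (0, 5) facing up

(0, 5) facing up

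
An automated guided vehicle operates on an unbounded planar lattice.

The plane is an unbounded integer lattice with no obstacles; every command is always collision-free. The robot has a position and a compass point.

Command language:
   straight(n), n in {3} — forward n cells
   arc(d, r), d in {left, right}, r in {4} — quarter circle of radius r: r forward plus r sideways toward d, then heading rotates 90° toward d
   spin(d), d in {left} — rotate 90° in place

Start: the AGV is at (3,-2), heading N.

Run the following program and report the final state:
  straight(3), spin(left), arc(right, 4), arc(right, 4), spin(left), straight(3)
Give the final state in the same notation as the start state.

begin: at (3,-2), heading N
1. straight(3) → at (3,1), heading N
2. spin(left) → at (3,1), heading W
3. arc(right, 4) → at (-1,5), heading N
4. arc(right, 4) → at (3,9), heading E
5. spin(left) → at (3,9), heading N
6. straight(3) → at (3,12), heading N

at (3,12), heading N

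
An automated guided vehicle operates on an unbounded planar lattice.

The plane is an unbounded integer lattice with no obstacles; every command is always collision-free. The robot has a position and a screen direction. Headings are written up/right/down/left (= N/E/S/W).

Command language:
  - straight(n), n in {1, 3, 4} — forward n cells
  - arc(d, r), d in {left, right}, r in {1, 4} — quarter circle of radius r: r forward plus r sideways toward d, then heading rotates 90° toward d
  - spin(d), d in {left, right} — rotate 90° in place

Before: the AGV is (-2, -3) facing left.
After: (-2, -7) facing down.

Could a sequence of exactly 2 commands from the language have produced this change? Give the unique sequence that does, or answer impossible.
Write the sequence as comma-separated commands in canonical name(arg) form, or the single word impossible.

key: running straight(4) before spin(left) would end elsewhere — order is forced
initial: (-2, -3) facing left
1. spin(left) → (-2, -3) facing down
2. straight(4) → (-2, -7) facing down
all 81 alternatives checked — unique.

spin(left), straight(4)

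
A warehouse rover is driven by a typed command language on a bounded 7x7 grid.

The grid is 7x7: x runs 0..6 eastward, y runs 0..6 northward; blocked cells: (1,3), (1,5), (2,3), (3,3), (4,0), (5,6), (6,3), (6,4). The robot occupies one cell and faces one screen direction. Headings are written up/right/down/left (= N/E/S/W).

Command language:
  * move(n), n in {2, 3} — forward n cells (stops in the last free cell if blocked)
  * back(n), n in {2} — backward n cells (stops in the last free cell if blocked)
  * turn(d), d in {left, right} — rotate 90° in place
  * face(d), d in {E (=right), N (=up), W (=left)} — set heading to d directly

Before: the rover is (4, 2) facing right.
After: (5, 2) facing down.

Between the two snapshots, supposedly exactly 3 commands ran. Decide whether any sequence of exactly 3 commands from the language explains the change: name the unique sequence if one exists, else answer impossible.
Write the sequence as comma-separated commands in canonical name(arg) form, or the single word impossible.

key: cell and facing (now S) both changed — the 3 commands mix motion and turning
start: (4, 2) facing right
1. back(2) → (2, 2) facing right
2. move(3) → (5, 2) facing right
3. turn(right) → (5, 2) facing down
uniquely the one of 512 3-step routes that fits.

back(2), move(3), turn(right)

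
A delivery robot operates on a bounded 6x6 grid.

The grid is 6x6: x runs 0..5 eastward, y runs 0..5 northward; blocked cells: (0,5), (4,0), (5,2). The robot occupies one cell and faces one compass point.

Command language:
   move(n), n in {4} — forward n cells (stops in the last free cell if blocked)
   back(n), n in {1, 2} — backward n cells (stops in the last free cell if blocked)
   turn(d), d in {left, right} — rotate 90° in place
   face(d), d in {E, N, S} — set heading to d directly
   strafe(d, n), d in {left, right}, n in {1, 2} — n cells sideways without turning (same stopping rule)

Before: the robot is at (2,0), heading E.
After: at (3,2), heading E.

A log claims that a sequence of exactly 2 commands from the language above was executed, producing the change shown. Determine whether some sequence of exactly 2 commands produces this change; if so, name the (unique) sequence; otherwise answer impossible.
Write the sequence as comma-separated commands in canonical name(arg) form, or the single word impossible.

move(4), strafe(left, 2)

key: order matters: swapping move(4) and strafe(left, 2) lands elsewhere
start: at (2,0), heading E
t=1 move(4) ⇒ at (3,0), heading E
t=2 strafe(left, 2) ⇒ at (3,2), heading E
uniquely the one of 144 2-step routes that fits.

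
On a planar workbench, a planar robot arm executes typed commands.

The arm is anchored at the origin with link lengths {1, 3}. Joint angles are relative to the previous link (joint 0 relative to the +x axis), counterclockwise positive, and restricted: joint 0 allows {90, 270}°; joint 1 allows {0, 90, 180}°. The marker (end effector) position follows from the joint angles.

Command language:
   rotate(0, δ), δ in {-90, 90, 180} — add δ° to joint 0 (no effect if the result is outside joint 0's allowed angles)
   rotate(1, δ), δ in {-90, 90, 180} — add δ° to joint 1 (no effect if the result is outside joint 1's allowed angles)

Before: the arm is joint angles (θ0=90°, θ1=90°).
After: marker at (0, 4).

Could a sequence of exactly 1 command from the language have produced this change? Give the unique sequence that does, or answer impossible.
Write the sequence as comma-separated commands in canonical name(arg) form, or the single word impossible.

rotate(1, -90)

from: joint angles (θ0=90°, θ1=90°)
1. rotate(1, -90) → joint angles (θ0=90°, θ1=0°)
no rival 1-sequence matches.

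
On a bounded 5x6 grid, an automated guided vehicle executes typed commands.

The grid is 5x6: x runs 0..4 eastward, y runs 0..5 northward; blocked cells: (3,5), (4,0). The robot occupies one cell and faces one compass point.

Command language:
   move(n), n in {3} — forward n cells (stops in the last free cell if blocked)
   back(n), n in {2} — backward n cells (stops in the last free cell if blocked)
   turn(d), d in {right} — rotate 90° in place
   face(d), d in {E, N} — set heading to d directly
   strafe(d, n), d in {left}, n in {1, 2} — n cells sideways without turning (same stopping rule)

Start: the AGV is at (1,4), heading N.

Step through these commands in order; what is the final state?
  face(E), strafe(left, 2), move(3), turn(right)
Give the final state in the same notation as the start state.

at (2,5), heading S

start: at (1,4), heading N
step 1 (face(E)): at (1,4), heading E
step 2 (strafe(left, 2)): at (1,5), heading E
step 3 (move(3)): at (2,5), heading E
step 4 (turn(right)): at (2,5), heading S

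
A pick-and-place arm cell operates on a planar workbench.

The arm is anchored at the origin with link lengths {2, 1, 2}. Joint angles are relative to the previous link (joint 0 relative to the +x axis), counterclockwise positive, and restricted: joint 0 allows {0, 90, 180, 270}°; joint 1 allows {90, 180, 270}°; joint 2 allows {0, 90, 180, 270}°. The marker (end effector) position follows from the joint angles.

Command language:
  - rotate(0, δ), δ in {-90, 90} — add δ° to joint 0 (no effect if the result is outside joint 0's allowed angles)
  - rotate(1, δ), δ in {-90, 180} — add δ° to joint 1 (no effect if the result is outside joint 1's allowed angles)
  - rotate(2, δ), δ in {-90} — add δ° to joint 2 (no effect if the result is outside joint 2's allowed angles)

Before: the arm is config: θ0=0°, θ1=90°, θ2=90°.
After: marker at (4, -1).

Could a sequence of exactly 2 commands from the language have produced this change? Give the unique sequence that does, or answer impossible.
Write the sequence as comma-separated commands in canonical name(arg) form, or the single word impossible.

key: order matters: swapping rotate(1, -90) and rotate(1, 180) lands elsewhere
t0: config: θ0=0°, θ1=90°, θ2=90°
step 1 (rotate(1, -90)): config: θ0=0°, θ1=90°, θ2=90°
step 2 (rotate(1, 180)): config: θ0=0°, θ1=270°, θ2=90°
no other 2-command option fits: unique.

rotate(1, -90), rotate(1, 180)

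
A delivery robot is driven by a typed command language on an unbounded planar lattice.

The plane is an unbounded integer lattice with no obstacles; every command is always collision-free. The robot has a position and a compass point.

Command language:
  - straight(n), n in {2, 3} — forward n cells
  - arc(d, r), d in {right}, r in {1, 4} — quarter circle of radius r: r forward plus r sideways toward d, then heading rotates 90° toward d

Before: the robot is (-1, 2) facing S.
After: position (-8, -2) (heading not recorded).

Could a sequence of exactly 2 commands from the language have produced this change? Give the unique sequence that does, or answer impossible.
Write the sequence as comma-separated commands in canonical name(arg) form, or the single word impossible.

arc(right, 4), straight(3)

key: order matters: swapping arc(right, 4) and straight(3) lands elsewhere
start: (-1, 2) facing S
t=1 arc(right, 4) ⇒ (-5, -2) facing W
t=2 straight(3) ⇒ (-8, -2) facing W
no other 2-command option fits: unique.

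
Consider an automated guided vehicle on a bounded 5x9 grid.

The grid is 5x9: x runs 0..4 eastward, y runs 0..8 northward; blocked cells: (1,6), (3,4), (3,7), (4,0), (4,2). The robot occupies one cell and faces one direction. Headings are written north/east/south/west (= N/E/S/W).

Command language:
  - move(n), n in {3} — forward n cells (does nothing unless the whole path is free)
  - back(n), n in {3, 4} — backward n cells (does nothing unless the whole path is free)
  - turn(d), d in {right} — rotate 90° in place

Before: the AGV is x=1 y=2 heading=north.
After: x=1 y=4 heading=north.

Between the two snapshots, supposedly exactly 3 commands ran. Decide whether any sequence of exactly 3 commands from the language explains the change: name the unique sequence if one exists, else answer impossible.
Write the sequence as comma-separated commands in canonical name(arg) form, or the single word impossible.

key: heading stays N — no command in the sequence turns
from: x=1 y=2 heading=north
step 1 (move(3)): x=1 y=5 heading=north
step 2 (back(4)): x=1 y=1 heading=north
step 3 (move(3)): x=1 y=4 heading=north
no rival 3-sequence matches.

move(3), back(4), move(3)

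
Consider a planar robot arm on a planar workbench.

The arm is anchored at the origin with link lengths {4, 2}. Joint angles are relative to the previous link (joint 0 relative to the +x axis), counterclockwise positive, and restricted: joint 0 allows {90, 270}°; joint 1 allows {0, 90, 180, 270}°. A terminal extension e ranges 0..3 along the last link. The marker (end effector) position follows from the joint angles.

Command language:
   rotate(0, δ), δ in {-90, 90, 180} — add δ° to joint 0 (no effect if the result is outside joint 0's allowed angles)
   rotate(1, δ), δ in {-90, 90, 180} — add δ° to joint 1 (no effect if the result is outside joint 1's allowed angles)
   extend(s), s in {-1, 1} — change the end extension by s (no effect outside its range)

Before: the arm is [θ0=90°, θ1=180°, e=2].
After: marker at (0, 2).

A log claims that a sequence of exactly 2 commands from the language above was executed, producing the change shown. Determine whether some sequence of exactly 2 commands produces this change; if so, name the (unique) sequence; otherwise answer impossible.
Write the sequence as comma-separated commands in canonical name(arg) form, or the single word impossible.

t0: [θ0=90°, θ1=180°, e=2]
1. extend(-1) → [θ0=90°, θ1=180°, e=1]
2. extend(-1) → [θ0=90°, θ1=180°, e=0]
no other 2-command option fits: unique.

extend(-1), extend(-1)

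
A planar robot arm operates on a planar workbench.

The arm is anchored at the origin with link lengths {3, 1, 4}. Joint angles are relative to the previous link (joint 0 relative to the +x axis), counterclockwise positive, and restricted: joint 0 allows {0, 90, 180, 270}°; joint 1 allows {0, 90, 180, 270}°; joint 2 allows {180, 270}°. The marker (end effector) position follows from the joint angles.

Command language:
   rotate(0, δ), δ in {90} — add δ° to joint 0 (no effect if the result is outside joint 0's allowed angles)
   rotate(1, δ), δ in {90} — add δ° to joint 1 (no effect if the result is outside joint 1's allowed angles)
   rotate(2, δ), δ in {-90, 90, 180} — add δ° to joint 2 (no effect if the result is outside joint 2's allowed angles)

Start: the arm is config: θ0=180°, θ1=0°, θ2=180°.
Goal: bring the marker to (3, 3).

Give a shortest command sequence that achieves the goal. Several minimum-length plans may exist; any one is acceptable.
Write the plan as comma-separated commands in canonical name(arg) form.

from: config: θ0=180°, θ1=0°, θ2=180°
t=1 rotate(0, 90) ⇒ config: θ0=270°, θ1=0°, θ2=180°
t=2 rotate(0, 90) ⇒ config: θ0=0°, θ1=0°, θ2=180°
t=3 rotate(0, 90) ⇒ config: θ0=90°, θ1=0°, θ2=180°
t=4 rotate(1, 90) ⇒ config: θ0=90°, θ1=90°, θ2=180°
shorter routes all fall short; 4 is best.

rotate(0, 90), rotate(0, 90), rotate(0, 90), rotate(1, 90)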